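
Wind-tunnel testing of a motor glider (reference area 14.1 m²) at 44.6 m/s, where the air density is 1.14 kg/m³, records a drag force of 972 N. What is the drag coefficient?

From D = ½ρv²S·CD, rearranging gives CD = 2D/(ρv²S).
CD = 2 × 972 / (1.14 × 44.6² × 14.1) = 0.0608

CD = 0.0608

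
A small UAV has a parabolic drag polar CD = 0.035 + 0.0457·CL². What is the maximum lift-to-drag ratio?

For CD = CD0 + K·CL², (L/D)max occurs at CL* = √(CD0/K) and equals 1/(2√(K·CD0)).
(L/D)max = 1/(2√(0.0457 × 0.035)) = 1/(2 × 0.03999) = 12.5

(L/D)max = 12.5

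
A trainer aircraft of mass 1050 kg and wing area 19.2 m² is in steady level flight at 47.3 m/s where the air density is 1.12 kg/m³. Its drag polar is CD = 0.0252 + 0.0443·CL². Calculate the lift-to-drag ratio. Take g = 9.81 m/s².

In steady level flight, lift balances weight: W = mg = 1050 × 9.81 = 10300 N.
Dynamic pressure q = 0.5 × 1.12 × 47.3² = 1253 Pa.
Required CL = L/(qS) = 10300/(1253·19.2) = 0.4282.
CD = 0.0252 + 0.0443 × 0.4282² = 0.03332.
L/D = CL/CD = 0.4282 / 0.03332 = 12.9

L/D = 12.9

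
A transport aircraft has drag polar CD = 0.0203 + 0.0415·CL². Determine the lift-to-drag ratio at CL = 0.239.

L/D = 10.5

CD = 0.0203 + 0.0415 × 0.239² = 0.02267
L/D = CL/CD = 0.239 / 0.02267 = 10.5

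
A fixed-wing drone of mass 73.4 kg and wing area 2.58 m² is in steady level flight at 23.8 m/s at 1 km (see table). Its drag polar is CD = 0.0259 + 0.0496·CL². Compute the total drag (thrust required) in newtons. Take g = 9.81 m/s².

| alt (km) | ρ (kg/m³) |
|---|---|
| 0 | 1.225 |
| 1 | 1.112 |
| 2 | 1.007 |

At 1 km, from the table: ρ = 1.112 kg/m³.
Weight W = mg = 73.4 × 9.81 = 720.05 N; in level flight L = W.
Dynamic pressure q = 0.5 × 1.112 × 23.8² = 314.9 Pa.
CL = W/(q·S) = 720.05 / (314.9 × 2.58) = 0.8862.
CD = 0.0259 + 0.0496 × 0.8862² = 0.06485.
D = q·S·CD = 314.9 × 2.58 × 0.06485 = 52.69 N

D = 52.7 N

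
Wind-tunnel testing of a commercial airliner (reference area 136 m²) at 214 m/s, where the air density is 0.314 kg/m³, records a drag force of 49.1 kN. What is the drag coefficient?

From D = ½ρv²S·CD, rearranging gives CD = 2D/(ρv²S).
CD = 2 × 49100 / (0.314 × 214² × 136) = 0.0502

CD = 0.0502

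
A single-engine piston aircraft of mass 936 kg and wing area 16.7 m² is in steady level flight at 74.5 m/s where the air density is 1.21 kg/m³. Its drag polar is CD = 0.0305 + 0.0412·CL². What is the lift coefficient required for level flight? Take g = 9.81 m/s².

CL = 0.164

In steady level flight, lift balances weight: W = mg = 936 × 9.81 = 9182.2 N.
Dynamic pressure q = 0.5 × 1.21 × 74.5² = 3358 Pa.
Required CL = L/(qS) = 9182.2/(3358·16.7) = 0.1637.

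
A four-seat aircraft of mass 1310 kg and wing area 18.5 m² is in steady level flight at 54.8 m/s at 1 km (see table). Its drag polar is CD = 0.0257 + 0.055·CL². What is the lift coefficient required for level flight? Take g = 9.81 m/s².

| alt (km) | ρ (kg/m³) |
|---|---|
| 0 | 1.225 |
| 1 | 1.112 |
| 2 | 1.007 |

CL = 0.416

At 1 km, from the table: ρ = 1.112 kg/m³.
Level flight ⇒ L = W = m·g = 1310 × 9.81 = 12851 N.
Dynamic pressure q = 0.5 × 1.112 × 54.8² = 1670 Pa.
Required CL = L/(qS) = 12851/(1670·18.5) = 0.416.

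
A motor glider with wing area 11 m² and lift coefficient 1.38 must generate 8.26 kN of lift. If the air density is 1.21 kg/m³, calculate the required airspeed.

v = 30 m/s

L = ½ρv²S·CL ⇒ v = √(2L/(ρ·S·CL))
v = √(2 × 8260 / (1.21 × 11 × 1.38)) = √899.4 = 30 m/s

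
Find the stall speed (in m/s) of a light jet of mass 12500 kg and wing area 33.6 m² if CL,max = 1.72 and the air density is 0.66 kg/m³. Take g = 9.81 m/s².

Weight W = mg = 12500 × 9.81 = 1.226×10^5 N.
V_stall = √(2W/(ρ·S·CL,max)) = √(2 × 1.226×10^5 / (0.66 × 33.6 × 1.72))
V_stall = √6430 = 80.2 m/s

V_stall = 80.2 m/s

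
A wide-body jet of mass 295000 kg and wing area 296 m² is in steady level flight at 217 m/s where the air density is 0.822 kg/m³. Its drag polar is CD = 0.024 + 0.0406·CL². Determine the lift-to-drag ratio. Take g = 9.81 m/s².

In steady level flight, lift balances weight: W = mg = 295000 × 9.81 = 2.894×10^6 N.
Dynamic pressure q = 0.5 × 0.822 × 217² = 19350 Pa.
CL = W/(q·S) = 2.894×10^6 / (19350 × 296) = 0.5052.
CD = 0.024 + 0.0406 × 0.5052² = 0.03436.
L/D = CL/CD = 0.5052 / 0.03436 = 14.7

L/D = 14.7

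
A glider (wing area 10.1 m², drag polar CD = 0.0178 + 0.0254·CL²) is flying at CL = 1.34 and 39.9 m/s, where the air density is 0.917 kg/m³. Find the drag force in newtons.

CD = 0.0178 + 0.0254 × 1.34² = 0.06341
D = ½ρv²S·CD = ½ × 0.917 × 39.9² × 10.1 × 0.06341 = 467 N

D = 467 N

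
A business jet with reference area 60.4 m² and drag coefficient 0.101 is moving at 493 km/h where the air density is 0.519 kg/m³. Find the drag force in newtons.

Convert speed: v = 493 km/h ÷ 3.6 = 136.9 m/s.
Dynamic pressure q = ½ρv² = ½ × 0.519 × 136.9² = 4867 Pa.
D = q·S·CD = 4867 × 60.4 × 0.101 = 29700 N ≈ 29.7 kN

D = 29700 N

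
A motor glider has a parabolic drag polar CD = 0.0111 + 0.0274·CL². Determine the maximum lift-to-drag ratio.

(L/D)max = 28.7

For CD = CD0 + K·CL², (L/D)max occurs at CL* = √(CD0/K) and equals 1/(2√(K·CD0)).
(L/D)max = 1/(2√(0.0274 × 0.0111)) = 1/(2 × 0.01744) = 28.7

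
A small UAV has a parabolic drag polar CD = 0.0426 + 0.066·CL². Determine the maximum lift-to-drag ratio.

(L/D)max = 9.43

For CD = CD0 + K·CL², (L/D)max occurs at CL* = √(CD0/K) and equals 1/(2√(K·CD0)).
(L/D)max = 1/(2√(0.066 × 0.0426)) = 1/(2 × 0.05302) = 9.43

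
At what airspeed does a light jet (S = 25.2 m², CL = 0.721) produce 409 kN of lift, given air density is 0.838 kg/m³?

v = 232 m/s

L = ½ρv²S·CL ⇒ v = √(2L/(ρ·S·CL))
v = √(2 × 4.09×10^5 / (0.838 × 25.2 × 0.721)) = √53720 = 232 m/s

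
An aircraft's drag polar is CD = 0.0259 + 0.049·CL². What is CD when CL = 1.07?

CD = 0.082

CD = 0.0259 + 0.049 × 1.07² = 0.0259 + 0.0561 = 0.082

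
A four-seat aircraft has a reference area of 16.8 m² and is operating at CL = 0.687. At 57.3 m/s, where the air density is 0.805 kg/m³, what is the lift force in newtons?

L = 15300 N

Dynamic pressure q = ½ρv² = ½ × 0.805 × 57.3² = 1322 Pa.
L = q·S·CL = 1322 × 16.8 × 0.687 = 15300 N ≈ 15.3 kN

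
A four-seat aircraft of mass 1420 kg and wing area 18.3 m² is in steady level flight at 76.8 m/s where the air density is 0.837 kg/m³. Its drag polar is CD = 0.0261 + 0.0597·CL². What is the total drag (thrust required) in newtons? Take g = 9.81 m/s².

In steady level flight, lift balances weight: W = mg = 1420 × 9.81 = 13930 N.
q = ½ρv² = ½ × 0.837 × 76.8² = 2468 Pa.
Required CL = L/(qS) = 13930/(2468·18.3) = 0.3084.
CD = 0.0261 + 0.0597 × 0.3084² = 0.03178.
D = q·S·CD = 2468 × 18.3 × 0.03178 = 1435 N

D = 1440 N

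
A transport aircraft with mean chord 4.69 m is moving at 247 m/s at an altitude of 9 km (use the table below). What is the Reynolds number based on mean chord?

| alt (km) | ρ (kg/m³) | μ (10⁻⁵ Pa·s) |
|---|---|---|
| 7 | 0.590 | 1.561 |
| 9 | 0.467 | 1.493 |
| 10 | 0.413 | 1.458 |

Re = 3.62×10^7

At 9 km, from the table: ρ = 0.467 kg/m³, μ = 1.493×10⁻⁵ Pa·s.
Re = ρ·v·c/μ = 0.467 × 247 × 4.69 / (1.493×10⁻⁵) = 3.62×10^7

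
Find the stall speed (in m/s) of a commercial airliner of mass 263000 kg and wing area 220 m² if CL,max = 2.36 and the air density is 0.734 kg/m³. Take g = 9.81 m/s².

V_stall = 116 m/s

Stall occurs when L = W at CL,max. W = mg = 263000 × 9.81 = 2.58×10^6 N.
From L = ½ρV²S·CL,max = W: V_stall = √(2W/(ρSCL,max)) = √(2·2.58×10^6/(0.734·220·2.36))
V_stall = √13540 = 116 m/s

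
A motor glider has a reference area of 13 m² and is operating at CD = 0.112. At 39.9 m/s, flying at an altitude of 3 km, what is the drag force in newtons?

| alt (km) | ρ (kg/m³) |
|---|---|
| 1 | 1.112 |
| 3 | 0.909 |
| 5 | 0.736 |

D = 1050 N

At 3 km, from the table: ρ = 0.909 kg/m³.
D = ½ρv²S·CD = ½ × 0.909 × 39.9² × 13 × 0.112 = 1050 N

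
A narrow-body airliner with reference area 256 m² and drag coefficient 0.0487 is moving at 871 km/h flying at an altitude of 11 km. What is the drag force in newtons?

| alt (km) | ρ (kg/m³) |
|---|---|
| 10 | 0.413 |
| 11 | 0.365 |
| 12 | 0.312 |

At 11 km, from the table: ρ = 0.365 kg/m³.
Convert speed: v = 871 km/h ÷ 3.6 = 241.9 m/s.
Dynamic pressure q = ½ρv² = ½ × 0.365 × 241.9² = 10680 Pa.
D = q·S·CD = 10680 × 256 × 0.0487 = 1.33×10^5 N ≈ 133 kN

D = 1.33×10^5 N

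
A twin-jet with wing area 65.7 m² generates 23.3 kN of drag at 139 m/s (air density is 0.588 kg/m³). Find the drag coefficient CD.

From D = ½ρv²S·CD, rearranging gives CD = 2D/(ρv²S).
CD = 2 × 23300 / (0.588 × 139² × 65.7) = 0.0624

CD = 0.0624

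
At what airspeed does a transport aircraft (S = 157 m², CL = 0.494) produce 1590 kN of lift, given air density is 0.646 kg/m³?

v = 252 m/s

L = ½ρv²S·CL ⇒ v = √(2L/(ρ·S·CL))
v = √(2 × 1.59×10^6 / (0.646 × 157 × 0.494)) = √63470 = 252 m/s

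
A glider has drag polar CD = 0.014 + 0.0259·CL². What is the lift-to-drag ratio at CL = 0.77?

CD = 0.014 + 0.0259 × 0.77² = 0.02936
L/D = CL/CD = 0.77 / 0.02936 = 26.2

L/D = 26.2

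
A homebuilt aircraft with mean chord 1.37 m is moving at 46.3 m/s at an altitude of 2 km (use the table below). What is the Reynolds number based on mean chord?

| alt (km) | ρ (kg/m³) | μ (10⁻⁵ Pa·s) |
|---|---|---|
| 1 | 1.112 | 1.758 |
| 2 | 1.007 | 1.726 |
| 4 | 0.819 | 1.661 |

At 2 km, from the table: ρ = 1.007 kg/m³, μ = 1.726×10⁻⁵ Pa·s.
Re = ρ·v·c/μ = 1.007 × 46.3 × 1.37 / (1.726×10⁻⁵) = 3.7×10^6

Re = 3.7×10^6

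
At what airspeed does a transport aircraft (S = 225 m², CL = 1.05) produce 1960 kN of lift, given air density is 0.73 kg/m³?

L = ½ρv²S·CL ⇒ v = √(2L/(ρ·S·CL))
v = √(2 × 1.96×10^6 / (0.73 × 225 × 1.05)) = √22730 = 151 m/s

v = 151 m/s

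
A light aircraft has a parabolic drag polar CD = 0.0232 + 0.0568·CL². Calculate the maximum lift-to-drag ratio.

(L/D)max = 13.8

For CD = CD0 + K·CL², (L/D)max occurs at CL* = √(CD0/K) and equals 1/(2√(K·CD0)).
(L/D)max = 1/(2√(0.0568 × 0.0232)) = 1/(2 × 0.0363) = 13.8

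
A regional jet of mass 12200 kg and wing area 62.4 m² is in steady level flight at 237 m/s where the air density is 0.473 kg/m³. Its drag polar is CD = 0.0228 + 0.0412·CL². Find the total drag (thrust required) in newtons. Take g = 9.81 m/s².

Level flight ⇒ L = W = m·g = 12200 × 9.81 = 1.1968×10^5 N.
q = ½ρv² = ½ × 0.473 × 237² = 13280 Pa.
CL = 2W/(ρv²S) = 2×1.1968×10^5/(0.473×237²×62.4) = 0.1444.
CD = 0.0228 + 0.0412 × 0.1444² = 0.02366.
D = q·S·CD = 13280 × 62.4 × 0.02366 = 19610 N

D = 19600 N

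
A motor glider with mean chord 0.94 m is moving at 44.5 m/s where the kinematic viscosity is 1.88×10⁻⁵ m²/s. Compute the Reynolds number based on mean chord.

Re = 2.22×10^6

Re = v·c/ν = 44.5 × 0.94 / (1.88×10⁻⁵) = 2.22×10^6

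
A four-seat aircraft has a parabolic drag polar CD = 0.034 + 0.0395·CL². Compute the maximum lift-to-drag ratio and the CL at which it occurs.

For CD = CD0 + K·CL², (L/D)max occurs at CL* = √(CD0/K) and equals 1/(2√(K·CD0)).
(L/D)max = 1/(2√(0.0395 × 0.034)) = 1/(2 × 0.03665) = 13.6
CL* = √(0.034/0.0395) = 0.928

(L/D)max = 13.6, at CL = 0.928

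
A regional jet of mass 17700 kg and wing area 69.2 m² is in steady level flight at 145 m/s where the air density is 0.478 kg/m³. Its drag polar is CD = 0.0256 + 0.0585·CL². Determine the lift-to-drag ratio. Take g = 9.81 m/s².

L/D = 12.4

In steady level flight, lift balances weight: W = mg = 17700 × 9.81 = 1.7364×10^5 N.
Dynamic pressure q = 0.5 × 0.478 × 145² = 5025 Pa.
CL = 2W/(ρv²S) = 2×1.7364×10^5/(0.478×145²×69.2) = 0.4993.
CD = 0.0256 + 0.0585 × 0.4993² = 0.04019.
L/D = CL/CD = 0.4993 / 0.04019 = 12.4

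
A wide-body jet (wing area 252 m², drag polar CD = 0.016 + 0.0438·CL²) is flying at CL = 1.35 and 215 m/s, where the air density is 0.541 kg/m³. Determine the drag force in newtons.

D = 3.02×10^5 N

CD = 0.016 + 0.0438 × 1.35² = 0.09583
D = ½ρv²S·CD = ½ × 0.541 × 215² × 252 × 0.09583 = 3.02×10^5 N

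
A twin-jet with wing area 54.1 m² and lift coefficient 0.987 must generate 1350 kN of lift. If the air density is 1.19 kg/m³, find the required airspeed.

v = 206 m/s

L = ½ρv²S·CL ⇒ v = √(2L/(ρ·S·CL))
v = √(2 × 1.35×10^6 / (1.19 × 54.1 × 0.987)) = √42490 = 206 m/s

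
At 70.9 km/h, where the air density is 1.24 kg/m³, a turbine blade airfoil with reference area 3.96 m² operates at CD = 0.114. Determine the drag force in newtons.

Convert speed: v = 70.9 km/h ÷ 3.6 = 19.69 m/s.
Dynamic pressure q = ½ρv² = ½ × 1.24 × 19.69² = 240.5 Pa.
D = q·S·CD = 240.5 × 3.96 × 0.114 = 109 N

D = 109 N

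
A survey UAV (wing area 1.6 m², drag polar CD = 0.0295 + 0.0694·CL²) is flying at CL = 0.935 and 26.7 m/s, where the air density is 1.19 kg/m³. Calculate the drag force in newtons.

CD = 0.0295 + 0.0694 × 0.935² = 0.09017
D = ½ρv²S·CD = ½ × 1.19 × 26.7² × 1.6 × 0.09017 = 61.2 N

D = 61.2 N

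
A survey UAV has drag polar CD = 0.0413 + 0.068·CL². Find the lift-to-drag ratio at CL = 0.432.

L/D = 8

CD = 0.0413 + 0.068 × 0.432² = 0.05399
L/D = CL/CD = 0.432 / 0.05399 = 8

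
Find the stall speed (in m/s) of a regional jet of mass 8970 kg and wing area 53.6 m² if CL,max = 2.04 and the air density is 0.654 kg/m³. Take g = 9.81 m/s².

V_stall = 49.6 m/s

Stall occurs when L = W at CL,max. W = mg = 8970 × 9.81 = 88000 N.
From L = ½ρV²S·CL,max = W: V_stall = √(2W/(ρSCL,max)) = √(2·88000/(0.654·53.6·2.04))
V_stall = √2461 = 49.6 m/s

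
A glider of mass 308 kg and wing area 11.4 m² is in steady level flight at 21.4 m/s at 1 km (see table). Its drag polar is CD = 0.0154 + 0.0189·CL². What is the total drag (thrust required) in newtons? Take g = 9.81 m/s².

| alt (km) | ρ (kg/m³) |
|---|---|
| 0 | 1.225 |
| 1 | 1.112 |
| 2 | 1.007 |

D = 104 N

At 1 km, from the table: ρ = 1.112 kg/m³.
Level flight ⇒ L = W = m·g = 308 × 9.81 = 3021.5 N.
q = ½ρv² = ½ × 1.112 × 21.4² = 254.6 Pa.
Required CL = L/(qS) = 3021.5/(254.6·11.4) = 1.041.
CD = 0.0154 + 0.0189 × 1.041² = 0.03588.
D = q·S·CD = 254.6 × 11.4 × 0.03588 = 104.1 N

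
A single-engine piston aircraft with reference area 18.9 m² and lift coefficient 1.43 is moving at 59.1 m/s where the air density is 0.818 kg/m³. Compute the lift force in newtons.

L = 38600 N

L = ½ρv²S·CL = ½ × 0.818 × 59.1² × 18.9 × 1.43 = 38600 N ≈ 38.6 kN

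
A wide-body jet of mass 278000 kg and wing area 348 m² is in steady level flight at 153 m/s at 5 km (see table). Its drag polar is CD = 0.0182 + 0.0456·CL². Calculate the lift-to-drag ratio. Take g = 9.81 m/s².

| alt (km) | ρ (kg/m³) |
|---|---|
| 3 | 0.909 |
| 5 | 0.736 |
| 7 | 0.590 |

L/D = 16.3

At 5 km, from the table: ρ = 0.736 kg/m³.
Weight W = mg = 278000 × 9.81 = 2.7272×10^6 N; in level flight L = W.
Dynamic pressure q = 0.5 × 0.736 × 153² = 8615 Pa.
Required CL = L/(qS) = 2.7272×10^6/(8615·348) = 0.9097.
CD = 0.0182 + 0.0456 × 0.9097² = 0.05594.
L/D = CL/CD = 0.9097 / 0.05594 = 16.3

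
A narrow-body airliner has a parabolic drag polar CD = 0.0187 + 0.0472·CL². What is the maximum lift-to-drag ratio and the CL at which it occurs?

(L/D)max = 16.8, at CL = 0.629

For CD = CD0 + K·CL², (L/D)max occurs at CL* = √(CD0/K) and equals 1/(2√(K·CD0)).
(L/D)max = 1/(2√(0.0472 × 0.0187)) = 1/(2 × 0.02971) = 16.8
CL* = √(0.0187/0.0472) = 0.629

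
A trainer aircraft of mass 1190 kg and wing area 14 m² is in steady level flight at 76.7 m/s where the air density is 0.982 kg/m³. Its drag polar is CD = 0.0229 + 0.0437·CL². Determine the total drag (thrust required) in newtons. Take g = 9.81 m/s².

D = 1070 N

Level flight ⇒ L = W = m·g = 1190 × 9.81 = 11674 N.
q = ½ρv² = ½ × 0.982 × 76.7² = 2888 Pa.
CL = 2W/(ρv²S) = 2×11674/(0.982×76.7²×14) = 0.2887.
CD = 0.0229 + 0.0437 × 0.2887² = 0.02654.
D = q·S·CD = 2888 × 14 × 0.02654 = 1073 N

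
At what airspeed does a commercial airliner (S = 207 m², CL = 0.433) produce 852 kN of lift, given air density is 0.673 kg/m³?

v = 168 m/s

L = ½ρv²S·CL ⇒ v = √(2L/(ρ·S·CL))
v = √(2 × 8.52×10^5 / (0.673 × 207 × 0.433)) = √28250 = 168 m/s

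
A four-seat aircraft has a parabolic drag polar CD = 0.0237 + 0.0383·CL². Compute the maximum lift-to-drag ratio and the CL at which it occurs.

(L/D)max = 16.6, at CL = 0.787

For CD = CD0 + K·CL², (L/D)max occurs at CL* = √(CD0/K) and equals 1/(2√(K·CD0)).
(L/D)max = 1/(2√(0.0383 × 0.0237)) = 1/(2 × 0.03013) = 16.6
CL* = √(0.0237/0.0383) = 0.787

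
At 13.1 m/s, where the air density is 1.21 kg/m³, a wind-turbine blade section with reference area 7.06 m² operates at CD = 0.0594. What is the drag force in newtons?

Dynamic pressure q = ½ρv² = ½ × 1.21 × 13.1² = 103.8 Pa.
D = q·S·CD = 103.8 × 7.06 × 0.0594 = 43.5 N

D = 43.5 N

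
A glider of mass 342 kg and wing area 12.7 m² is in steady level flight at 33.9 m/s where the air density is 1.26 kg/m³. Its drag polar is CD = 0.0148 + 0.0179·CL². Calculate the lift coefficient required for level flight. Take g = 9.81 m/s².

Weight W = mg = 342 × 9.81 = 3355 N; in level flight L = W.
q = ½ρv² = ½ × 1.26 × 33.9² = 724 Pa.
CL = W/(q·S) = 3355 / (724 × 12.7) = 0.3649.

CL = 0.365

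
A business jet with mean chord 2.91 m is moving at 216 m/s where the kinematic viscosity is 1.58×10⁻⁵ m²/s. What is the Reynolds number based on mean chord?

Re = 3.98×10^7

Re = v·c/ν = 216 × 2.91 / (1.58×10⁻⁵) = 3.98×10^7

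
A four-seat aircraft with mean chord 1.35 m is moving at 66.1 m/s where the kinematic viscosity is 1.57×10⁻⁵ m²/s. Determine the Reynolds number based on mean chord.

Re = v·c/ν = 66.1 × 1.35 / (1.57×10⁻⁵) = 5.68×10^6

Re = 5.68×10^6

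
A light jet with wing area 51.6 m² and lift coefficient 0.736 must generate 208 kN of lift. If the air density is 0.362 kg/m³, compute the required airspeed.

L = ½ρv²S·CL ⇒ v = √(2L/(ρ·S·CL))
v = √(2 × 2.08×10^5 / (0.362 × 51.6 × 0.736)) = √30260 = 174 m/s

v = 174 m/s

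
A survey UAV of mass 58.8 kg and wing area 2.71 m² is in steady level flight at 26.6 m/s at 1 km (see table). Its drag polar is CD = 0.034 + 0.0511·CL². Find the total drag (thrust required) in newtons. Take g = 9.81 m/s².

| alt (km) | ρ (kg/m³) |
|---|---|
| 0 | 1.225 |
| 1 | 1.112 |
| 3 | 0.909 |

D = 52.2 N

At 1 km, from the table: ρ = 1.112 kg/m³.
Level flight ⇒ L = W = m·g = 58.8 × 9.81 = 576.83 N.
q = ½ρv² = ½ × 1.112 × 26.6² = 393.4 Pa.
Required CL = L/(qS) = 576.83/(393.4·2.71) = 0.5411.
CD = 0.034 + 0.0511 × 0.5411² = 0.04896.
D = q·S·CD = 393.4 × 2.71 × 0.04896 = 52.2 N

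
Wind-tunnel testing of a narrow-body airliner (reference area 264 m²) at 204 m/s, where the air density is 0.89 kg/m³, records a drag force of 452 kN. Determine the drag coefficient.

From D = ½ρv²S·CD, rearranging gives CD = 2D/(ρv²S).
CD = 2 × 4.52×10^5 / (0.89 × 204² × 264) = 0.0925

CD = 0.0925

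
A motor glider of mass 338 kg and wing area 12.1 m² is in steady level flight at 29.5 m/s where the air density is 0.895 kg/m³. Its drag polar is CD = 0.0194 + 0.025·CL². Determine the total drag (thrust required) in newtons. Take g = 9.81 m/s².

D = 150 N

In steady level flight, lift balances weight: W = mg = 338 × 9.81 = 3315.8 N.
q = ½ρv² = ½ × 0.895 × 29.5² = 389.4 Pa.
CL = W/(q·S) = 3315.8 / (389.4 × 12.1) = 0.7037.
CD = 0.0194 + 0.025 × 0.7037² = 0.03178.
D = q·S·CD = 389.4 × 12.1 × 0.03178 = 149.7 N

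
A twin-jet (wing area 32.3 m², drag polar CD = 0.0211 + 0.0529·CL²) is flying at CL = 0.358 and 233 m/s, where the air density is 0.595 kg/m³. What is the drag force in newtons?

D = 14500 N

CD = 0.0211 + 0.0529 × 0.358² = 0.02788
D = ½ρv²S·CD = ½ × 0.595 × 233² × 32.3 × 0.02788 = 14500 N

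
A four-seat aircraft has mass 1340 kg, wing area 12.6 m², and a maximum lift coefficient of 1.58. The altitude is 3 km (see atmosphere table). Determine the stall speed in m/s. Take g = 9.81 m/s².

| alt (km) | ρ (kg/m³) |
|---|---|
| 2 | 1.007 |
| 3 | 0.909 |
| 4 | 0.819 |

At 3 km, from the table: ρ = 0.909 kg/m³.
At stall, lift equals weight: L = W = m·g = 1340 × 9.81 = 13150 N.
From L = ½ρV²S·CL,max = W: V_stall = √(2W/(ρSCL,max)) = √(2·13150/(0.909·12.6·1.58))
V_stall = √1453 = 38.1 m/s

V_stall = 38.1 m/s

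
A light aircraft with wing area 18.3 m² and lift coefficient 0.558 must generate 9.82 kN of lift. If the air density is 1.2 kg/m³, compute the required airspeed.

v = 40 m/s

L = ½ρv²S·CL ⇒ v = √(2L/(ρ·S·CL))
v = √(2 × 9820 / (1.2 × 18.3 × 0.558)) = √1603 = 40 m/s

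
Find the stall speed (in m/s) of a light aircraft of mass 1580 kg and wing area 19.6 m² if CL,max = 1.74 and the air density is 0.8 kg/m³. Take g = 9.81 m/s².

At stall, lift equals weight: L = W = m·g = 1580 × 9.81 = 15500 N.
From L = ½ρV²S·CL,max = W: V_stall = √(2W/(ρSCL,max)) = √(2·15500/(0.8·19.6·1.74))
V_stall = √1136 = 33.7 m/s

V_stall = 33.7 m/s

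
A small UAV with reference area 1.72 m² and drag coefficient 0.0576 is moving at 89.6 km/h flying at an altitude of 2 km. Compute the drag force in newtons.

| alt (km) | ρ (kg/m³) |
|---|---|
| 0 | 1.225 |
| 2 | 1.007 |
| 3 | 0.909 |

At 2 km, from the table: ρ = 1.007 kg/m³.
Convert speed: v = 89.6 km/h ÷ 3.6 = 24.89 m/s.
D = ½ρv²S·CD = ½ × 1.007 × 24.89² × 1.72 × 0.0576 = 30.9 N

D = 30.9 N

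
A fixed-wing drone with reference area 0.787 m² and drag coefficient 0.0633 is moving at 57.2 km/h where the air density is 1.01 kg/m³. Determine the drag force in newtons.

D = 6.35 N

Convert speed: v = 57.2 km/h ÷ 3.6 = 15.89 m/s.
D = ½ρv²S·CD = ½ × 1.01 × 15.89² × 0.787 × 0.0633 = 6.35 N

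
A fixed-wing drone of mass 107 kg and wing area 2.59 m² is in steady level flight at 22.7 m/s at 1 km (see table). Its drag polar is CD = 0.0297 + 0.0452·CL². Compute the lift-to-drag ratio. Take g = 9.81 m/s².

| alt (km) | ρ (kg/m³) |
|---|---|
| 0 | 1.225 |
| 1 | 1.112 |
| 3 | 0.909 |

At 1 km, from the table: ρ = 1.112 kg/m³.
Weight W = mg = 107 × 9.81 = 1049.7 N; in level flight L = W.
Dynamic pressure q = 0.5 × 1.112 × 22.7² = 286.5 Pa.
CL = W/(q·S) = 1049.7 / (286.5 × 2.59) = 1.415.
CD = 0.0297 + 0.0452 × 1.415² = 0.1201.
L/D = CL/CD = 1.415 / 0.1201 = 11.8

L/D = 11.8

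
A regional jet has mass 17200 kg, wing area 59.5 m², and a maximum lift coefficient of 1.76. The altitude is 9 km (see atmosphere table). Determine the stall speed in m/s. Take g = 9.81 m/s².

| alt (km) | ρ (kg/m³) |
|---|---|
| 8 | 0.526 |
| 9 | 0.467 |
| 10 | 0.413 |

V_stall = 83.1 m/s

At 9 km, from the table: ρ = 0.467 kg/m³.
At stall, lift equals weight: L = W = m·g = 17200 × 9.81 = 1.687×10^5 N.
From L = ½ρV²S·CL,max = W: V_stall = √(2W/(ρSCL,max)) = √(2·1.687×10^5/(0.467·59.5·1.76))
V_stall = √6901 = 83.1 m/s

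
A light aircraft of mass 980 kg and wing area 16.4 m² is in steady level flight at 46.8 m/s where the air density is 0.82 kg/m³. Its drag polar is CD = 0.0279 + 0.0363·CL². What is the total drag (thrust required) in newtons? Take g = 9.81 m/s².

D = 639 N

Weight W = mg = 980 × 9.81 = 9613.8 N; in level flight L = W.
Dynamic pressure q = 0.5 × 0.82 × 46.8² = 898 Pa.
CL = 2W/(ρv²S) = 2×9613.8/(0.82×46.8²×16.4) = 0.6528.
CD = 0.0279 + 0.0363 × 0.6528² = 0.04337.
D = q·S·CD = 898 × 16.4 × 0.04337 = 638.7 N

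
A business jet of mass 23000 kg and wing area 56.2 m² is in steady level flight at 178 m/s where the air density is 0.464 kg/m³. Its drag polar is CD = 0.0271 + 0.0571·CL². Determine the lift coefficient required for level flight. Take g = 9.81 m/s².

CL = 0.546

Level flight ⇒ L = W = m·g = 23000 × 9.81 = 2.2563×10^5 N.
q = ½ρv² = ½ × 0.464 × 178² = 7351 Pa.
Required CL = L/(qS) = 2.2563×10^5/(7351·56.2) = 0.5462.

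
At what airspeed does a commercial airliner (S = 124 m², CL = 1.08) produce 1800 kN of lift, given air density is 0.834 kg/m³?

v = 180 m/s

L = ½ρv²S·CL ⇒ v = √(2L/(ρ·S·CL))
v = √(2 × 1.8×10^6 / (0.834 × 124 × 1.08)) = √32230 = 180 m/s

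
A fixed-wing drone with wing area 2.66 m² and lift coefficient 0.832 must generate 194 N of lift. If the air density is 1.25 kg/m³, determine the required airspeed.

v = 11.8 m/s

L = ½ρv²S·CL ⇒ v = √(2L/(ρ·S·CL))
v = √(2 × 194 / (1.25 × 2.66 × 0.832)) = √140.3 = 11.8 m/s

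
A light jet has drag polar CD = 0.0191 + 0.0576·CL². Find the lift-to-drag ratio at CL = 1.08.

L/D = 12.5

CD = 0.0191 + 0.0576 × 1.08² = 0.08628
L/D = CL/CD = 1.08 / 0.08628 = 12.5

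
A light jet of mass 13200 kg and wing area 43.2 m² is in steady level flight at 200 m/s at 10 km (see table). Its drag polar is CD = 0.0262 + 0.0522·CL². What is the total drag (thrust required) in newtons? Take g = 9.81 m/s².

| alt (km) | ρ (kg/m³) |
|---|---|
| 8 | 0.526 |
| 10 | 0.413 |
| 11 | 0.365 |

D = 11800 N

At 10 km, from the table: ρ = 0.413 kg/m³.
Weight W = mg = 13200 × 9.81 = 1.2949×10^5 N; in level flight L = W.
q = ½ρv² = ½ × 0.413 × 200² = 8260 Pa.
CL = 2W/(ρv²S) = 2×1.2949×10^5/(0.413×200²×43.2) = 0.3629.
CD = 0.0262 + 0.0522 × 0.3629² = 0.03307.
D = q·S·CD = 8260 × 43.2 × 0.03307 = 11800 N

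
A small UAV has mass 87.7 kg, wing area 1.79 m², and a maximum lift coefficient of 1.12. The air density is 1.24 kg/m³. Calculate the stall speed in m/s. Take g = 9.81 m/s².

V_stall = 26.3 m/s

Weight W = mg = 87.7 × 9.81 = 860.3 N.
From L = ½ρV²S·CL,max = W: V_stall = √(2W/(ρSCL,max)) = √(2·860.3/(1.24·1.79·1.12))
V_stall = √692.2 = 26.3 m/s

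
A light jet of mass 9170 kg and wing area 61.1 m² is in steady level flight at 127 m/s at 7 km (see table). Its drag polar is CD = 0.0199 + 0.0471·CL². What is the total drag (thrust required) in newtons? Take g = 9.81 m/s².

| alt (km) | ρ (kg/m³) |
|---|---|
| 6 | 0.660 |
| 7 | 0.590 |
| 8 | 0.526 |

D = 7100 N

At 7 km, from the table: ρ = 0.590 kg/m³.
Level flight ⇒ L = W = m·g = 9170 × 9.81 = 89958 N.
Dynamic pressure q = 0.5 × 0.59 × 127² = 4758 Pa.
Required CL = L/(qS) = 89958/(4758·61.1) = 0.3094.
CD = 0.0199 + 0.0471 × 0.3094² = 0.02441.
D = q·S·CD = 4758 × 61.1 × 0.02441 = 7096 N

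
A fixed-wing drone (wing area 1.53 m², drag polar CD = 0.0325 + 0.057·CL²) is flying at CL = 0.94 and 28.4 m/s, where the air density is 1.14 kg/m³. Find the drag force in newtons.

CD = 0.0325 + 0.057 × 0.94² = 0.08287
D = ½ρv²S·CD = ½ × 1.14 × 28.4² × 1.53 × 0.08287 = 58.3 N

D = 58.3 N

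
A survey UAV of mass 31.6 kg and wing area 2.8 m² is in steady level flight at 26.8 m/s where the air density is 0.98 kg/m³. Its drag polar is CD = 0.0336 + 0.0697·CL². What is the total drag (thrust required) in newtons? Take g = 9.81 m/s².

Weight W = mg = 31.6 × 9.81 = 310 N; in level flight L = W.
Dynamic pressure q = 0.5 × 0.98 × 26.8² = 351.9 Pa.
CL = 2W/(ρv²S) = 2×310/(0.98×26.8²×2.8) = 0.3146.
CD = 0.0336 + 0.0697 × 0.3146² = 0.0405.
D = q·S·CD = 351.9 × 2.8 × 0.0405 = 39.91 N

D = 39.9 N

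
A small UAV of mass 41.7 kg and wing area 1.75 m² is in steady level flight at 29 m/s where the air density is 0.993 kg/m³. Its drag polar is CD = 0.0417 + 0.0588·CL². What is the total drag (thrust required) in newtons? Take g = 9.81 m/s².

Weight W = mg = 41.7 × 9.81 = 409.08 N; in level flight L = W.
Dynamic pressure q = 0.5 × 0.993 × 29² = 417.6 Pa.
CL = W/(q·S) = 409.08 / (417.6 × 1.75) = 0.5598.
CD = 0.0417 + 0.0588 × 0.5598² = 0.06013.
D = q·S·CD = 417.6 × 1.75 × 0.06013 = 43.94 N

D = 43.9 N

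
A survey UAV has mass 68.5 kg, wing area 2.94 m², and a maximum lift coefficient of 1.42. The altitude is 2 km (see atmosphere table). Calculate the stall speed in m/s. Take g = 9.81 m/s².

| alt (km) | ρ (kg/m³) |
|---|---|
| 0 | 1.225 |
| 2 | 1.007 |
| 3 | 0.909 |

V_stall = 17.9 m/s

At 2 km, from the table: ρ = 1.007 kg/m³.
At stall, lift equals weight: L = W = m·g = 68.5 × 9.81 = 672 N.
V_stall = √(2W/(ρ·S·CL,max)) = √(2 × 672 / (1.007 × 2.94 × 1.42))
V_stall = √319.7 = 17.9 m/s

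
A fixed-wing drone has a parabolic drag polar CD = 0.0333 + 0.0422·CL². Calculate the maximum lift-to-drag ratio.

(L/D)max = 13.3

For CD = CD0 + K·CL², (L/D)max occurs at CL* = √(CD0/K) and equals 1/(2√(K·CD0)).
(L/D)max = 1/(2√(0.0422 × 0.0333)) = 1/(2 × 0.03749) = 13.3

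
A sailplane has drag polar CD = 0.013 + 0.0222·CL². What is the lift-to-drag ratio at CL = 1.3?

L/D = 25.7

CD = 0.013 + 0.0222 × 1.3² = 0.05052
L/D = CL/CD = 1.3 / 0.05052 = 25.7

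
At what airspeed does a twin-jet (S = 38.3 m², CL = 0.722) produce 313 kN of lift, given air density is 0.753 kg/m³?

L = ½ρv²S·CL ⇒ v = √(2L/(ρ·S·CL))
v = √(2 × 3.13×10^5 / (0.753 × 38.3 × 0.722)) = √30060 = 173 m/s

v = 173 m/s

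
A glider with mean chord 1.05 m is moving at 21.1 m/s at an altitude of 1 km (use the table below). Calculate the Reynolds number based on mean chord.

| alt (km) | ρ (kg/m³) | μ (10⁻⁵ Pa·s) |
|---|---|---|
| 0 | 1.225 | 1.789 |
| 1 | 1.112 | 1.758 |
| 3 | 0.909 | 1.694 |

Re = 1.4×10^6

At 1 km, from the table: ρ = 1.112 kg/m³, μ = 1.758×10⁻⁵ Pa·s.
Re = ρ·v·c/μ = 1.112 × 21.1 × 1.05 / (1.758×10⁻⁵) = 1.4×10^6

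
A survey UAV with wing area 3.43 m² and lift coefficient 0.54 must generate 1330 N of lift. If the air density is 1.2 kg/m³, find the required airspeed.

L = ½ρv²S·CL ⇒ v = √(2L/(ρ·S·CL))
v = √(2 × 1330 / (1.2 × 3.43 × 0.54)) = √1197 = 34.6 m/s

v = 34.6 m/s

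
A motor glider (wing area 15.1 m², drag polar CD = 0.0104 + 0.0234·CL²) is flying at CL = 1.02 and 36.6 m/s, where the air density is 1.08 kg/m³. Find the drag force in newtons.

D = 380 N

CD = 0.0104 + 0.0234 × 1.02² = 0.03475
D = ½ρv²S·CD = ½ × 1.08 × 36.6² × 15.1 × 0.03475 = 380 N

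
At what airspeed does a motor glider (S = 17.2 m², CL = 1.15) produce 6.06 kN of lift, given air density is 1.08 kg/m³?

L = ½ρv²S·CL ⇒ v = √(2L/(ρ·S·CL))
v = √(2 × 6060 / (1.08 × 17.2 × 1.15)) = √567.4 = 23.8 m/s

v = 23.8 m/s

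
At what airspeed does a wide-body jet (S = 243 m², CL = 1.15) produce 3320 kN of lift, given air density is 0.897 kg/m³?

v = 163 m/s

L = ½ρv²S·CL ⇒ v = √(2L/(ρ·S·CL))
v = √(2 × 3.32×10^6 / (0.897 × 243 × 1.15)) = √26490 = 163 m/s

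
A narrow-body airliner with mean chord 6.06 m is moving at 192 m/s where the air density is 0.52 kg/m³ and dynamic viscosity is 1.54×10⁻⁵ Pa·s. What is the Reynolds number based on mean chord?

Re = 3.93×10^7

Re = ρ·v·c/μ = 0.52 × 192 × 6.06 / (1.54×10⁻⁵) = 3.93×10^7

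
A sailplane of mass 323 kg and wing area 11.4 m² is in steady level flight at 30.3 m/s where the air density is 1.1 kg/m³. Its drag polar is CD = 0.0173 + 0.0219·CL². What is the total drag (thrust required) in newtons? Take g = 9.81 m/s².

Level flight ⇒ L = W = m·g = 323 × 9.81 = 3168.6 N.
q = ½ρv² = ½ × 1.1 × 30.3² = 504.9 Pa.
CL = 2W/(ρv²S) = 2×3168.6/(1.1×30.3²×11.4) = 0.5505.
CD = 0.0173 + 0.0219 × 0.5505² = 0.02394.
D = q·S·CD = 504.9 × 11.4 × 0.02394 = 137.8 N

D = 138 N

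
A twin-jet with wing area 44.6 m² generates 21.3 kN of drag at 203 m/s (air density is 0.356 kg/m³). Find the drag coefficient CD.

From D = ½ρv²S·CD, rearranging gives CD = 2D/(ρv²S).
CD = 2 × 21300 / (0.356 × 203² × 44.6) = 0.0651

CD = 0.0651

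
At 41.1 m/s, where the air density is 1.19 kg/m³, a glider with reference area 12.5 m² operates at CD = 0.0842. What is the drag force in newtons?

D = ½ρv²S·CD = ½ × 1.19 × 41.1² × 12.5 × 0.0842 = 1060 N

D = 1060 N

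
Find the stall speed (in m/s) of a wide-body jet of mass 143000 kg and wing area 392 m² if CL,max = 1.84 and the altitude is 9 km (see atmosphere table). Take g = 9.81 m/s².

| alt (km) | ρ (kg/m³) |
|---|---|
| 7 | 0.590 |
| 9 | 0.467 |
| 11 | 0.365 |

V_stall = 91.3 m/s

At 9 km, from the table: ρ = 0.467 kg/m³.
Weight W = mg = 143000 × 9.81 = 1.403×10^6 N.
From L = ½ρV²S·CL,max = W: V_stall = √(2W/(ρSCL,max)) = √(2·1.403×10^6/(0.467·392·1.84))
V_stall = √8329 = 91.3 m/s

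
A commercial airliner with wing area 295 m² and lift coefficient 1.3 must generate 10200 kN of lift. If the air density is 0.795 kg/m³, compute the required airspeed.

v = 259 m/s

L = ½ρv²S·CL ⇒ v = √(2L/(ρ·S·CL))
v = √(2 × 1.02×10^7 / (0.795 × 295 × 1.3)) = √66910 = 259 m/s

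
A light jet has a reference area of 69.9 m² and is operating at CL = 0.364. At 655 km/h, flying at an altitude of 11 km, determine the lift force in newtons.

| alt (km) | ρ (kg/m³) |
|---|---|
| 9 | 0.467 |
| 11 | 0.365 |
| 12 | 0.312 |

L = 1.54×10^5 N

At 11 km, from the table: ρ = 0.365 kg/m³.
Convert speed: v = 655 km/h ÷ 3.6 = 181.9 m/s.
Dynamic pressure q = ½ρv² = ½ × 0.365 × 181.9² = 6041 Pa.
L = q·S·CL = 6041 × 69.9 × 0.364 = 1.54×10^5 N ≈ 154 kN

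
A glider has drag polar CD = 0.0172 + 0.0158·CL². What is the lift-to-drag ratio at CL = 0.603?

L/D = 26.3

CD = 0.0172 + 0.0158 × 0.603² = 0.02295
L/D = CL/CD = 0.603 / 0.02295 = 26.3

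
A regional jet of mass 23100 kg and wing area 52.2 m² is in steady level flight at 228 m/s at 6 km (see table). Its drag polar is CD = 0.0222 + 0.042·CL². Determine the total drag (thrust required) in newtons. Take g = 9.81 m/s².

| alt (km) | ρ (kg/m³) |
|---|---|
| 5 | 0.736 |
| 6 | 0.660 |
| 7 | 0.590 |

D = 22300 N

At 6 km, from the table: ρ = 0.660 kg/m³.
Level flight ⇒ L = W = m·g = 23100 × 9.81 = 2.2661×10^5 N.
Dynamic pressure q = 0.5 × 0.66 × 228² = 17150 Pa.
Required CL = L/(qS) = 2.2661×10^5/(17150·52.2) = 0.2531.
CD = 0.0222 + 0.042 × 0.2531² = 0.02489.
D = q·S·CD = 17150 × 52.2 × 0.02489 = 22290 N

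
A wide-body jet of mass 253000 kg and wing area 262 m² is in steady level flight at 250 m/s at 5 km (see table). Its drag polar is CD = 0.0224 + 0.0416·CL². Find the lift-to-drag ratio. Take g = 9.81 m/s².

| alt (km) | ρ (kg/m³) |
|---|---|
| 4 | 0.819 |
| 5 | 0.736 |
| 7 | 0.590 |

At 5 km, from the table: ρ = 0.736 kg/m³.
Weight W = mg = 253000 × 9.81 = 2.4819×10^6 N; in level flight L = W.
q = ½ρv² = ½ × 0.736 × 250² = 23000 Pa.
CL = W/(q·S) = 2.4819×10^6 / (23000 × 262) = 0.4119.
CD = 0.0224 + 0.0416 × 0.4119² = 0.02946.
L/D = CL/CD = 0.4119 / 0.02946 = 14

L/D = 14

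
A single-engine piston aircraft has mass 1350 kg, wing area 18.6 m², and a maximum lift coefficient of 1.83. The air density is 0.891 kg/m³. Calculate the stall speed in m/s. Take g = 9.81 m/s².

Stall occurs when L = W at CL,max. W = mg = 1350 × 9.81 = 13240 N.
From L = ½ρV²S·CL,max = W: V_stall = √(2W/(ρSCL,max)) = √(2·13240/(0.891·18.6·1.83))
V_stall = √873.4 = 29.6 m/s

V_stall = 29.6 m/s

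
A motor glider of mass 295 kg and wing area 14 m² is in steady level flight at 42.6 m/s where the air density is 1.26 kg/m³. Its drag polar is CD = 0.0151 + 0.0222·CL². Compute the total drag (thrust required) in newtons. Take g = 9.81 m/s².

D = 253 N

Level flight ⇒ L = W = m·g = 295 × 9.81 = 2894 N.
Dynamic pressure q = 0.5 × 1.26 × 42.6² = 1143 Pa.
Required CL = L/(qS) = 2894/(1143·14) = 0.1808.
CD = 0.0151 + 0.0222 × 0.1808² = 0.01583.
D = q·S·CD = 1143 × 14 × 0.01583 = 253.3 N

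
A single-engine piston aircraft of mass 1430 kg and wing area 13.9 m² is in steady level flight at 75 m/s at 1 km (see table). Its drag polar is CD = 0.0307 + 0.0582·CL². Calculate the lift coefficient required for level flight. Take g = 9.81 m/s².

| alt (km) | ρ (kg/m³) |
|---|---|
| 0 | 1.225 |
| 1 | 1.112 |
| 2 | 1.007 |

At 1 km, from the table: ρ = 1.112 kg/m³.
Weight W = mg = 1430 × 9.81 = 14028 N; in level flight L = W.
q = ½ρv² = ½ × 1.112 × 75² = 3128 Pa.
CL = W/(q·S) = 14028 / (3128 × 13.9) = 0.3227.

CL = 0.323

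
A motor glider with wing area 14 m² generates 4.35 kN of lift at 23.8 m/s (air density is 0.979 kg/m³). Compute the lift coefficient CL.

From L = ½ρv²S·CL, rearranging gives CL = 2L/(ρv²S).
CL = 2 × 4350 / (0.979 × 23.8² × 14) = 1.12

CL = 1.12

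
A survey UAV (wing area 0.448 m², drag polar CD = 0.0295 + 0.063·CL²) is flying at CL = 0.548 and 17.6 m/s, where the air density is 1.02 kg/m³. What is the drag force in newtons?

CD = 0.0295 + 0.063 × 0.548² = 0.04842
D = ½ρv²S·CD = ½ × 1.02 × 17.6² × 0.448 × 0.04842 = 3.43 N

D = 3.43 N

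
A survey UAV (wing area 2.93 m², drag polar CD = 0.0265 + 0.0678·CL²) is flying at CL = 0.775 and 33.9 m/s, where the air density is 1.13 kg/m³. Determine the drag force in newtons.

D = 128 N

CD = 0.0265 + 0.0678 × 0.775² = 0.06722
D = ½ρv²S·CD = ½ × 1.13 × 33.9² × 2.93 × 0.06722 = 128 N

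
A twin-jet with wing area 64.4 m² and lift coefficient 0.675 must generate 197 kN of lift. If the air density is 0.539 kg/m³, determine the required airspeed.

L = ½ρv²S·CL ⇒ v = √(2L/(ρ·S·CL))
v = √(2 × 1.97×10^5 / (0.539 × 64.4 × 0.675)) = √16820 = 130 m/s

v = 130 m/s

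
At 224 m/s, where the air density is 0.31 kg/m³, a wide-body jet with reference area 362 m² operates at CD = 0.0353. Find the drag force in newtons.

D = ½ρv²S·CD = ½ × 0.31 × 224² × 362 × 0.0353 = 99400 N ≈ 99.4 kN

D = 99400 N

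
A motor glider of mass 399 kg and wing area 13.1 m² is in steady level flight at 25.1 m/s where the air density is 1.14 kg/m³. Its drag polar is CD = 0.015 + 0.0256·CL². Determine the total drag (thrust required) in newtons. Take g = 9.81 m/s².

D = 154 N

In steady level flight, lift balances weight: W = mg = 399 × 9.81 = 3914.2 N.
q = ½ρv² = ½ × 1.14 × 25.1² = 359.1 Pa.
Required CL = L/(qS) = 3914.2/(359.1·13.1) = 0.832.
CD = 0.015 + 0.0256 × 0.832² = 0.03272.
D = q·S·CD = 359.1 × 13.1 × 0.03272 = 153.9 N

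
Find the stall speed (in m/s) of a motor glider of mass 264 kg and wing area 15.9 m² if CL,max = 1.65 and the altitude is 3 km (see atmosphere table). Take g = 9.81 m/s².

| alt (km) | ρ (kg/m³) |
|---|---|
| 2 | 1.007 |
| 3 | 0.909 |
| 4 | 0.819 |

V_stall = 14.7 m/s

At 3 km, from the table: ρ = 0.909 kg/m³.
At stall, lift equals weight: L = W = m·g = 264 × 9.81 = 2590 N.
From L = ½ρV²S·CL,max = W: V_stall = √(2W/(ρSCL,max)) = √(2·2590/(0.909·15.9·1.65))
V_stall = √217.2 = 14.7 m/s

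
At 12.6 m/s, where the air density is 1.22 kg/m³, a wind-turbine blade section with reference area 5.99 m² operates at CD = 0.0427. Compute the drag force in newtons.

D = 24.8 N

D = ½ρv²S·CD = ½ × 1.22 × 12.6² × 5.99 × 0.0427 = 24.8 N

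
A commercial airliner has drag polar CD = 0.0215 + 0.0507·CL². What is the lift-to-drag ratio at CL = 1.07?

CD = 0.0215 + 0.0507 × 1.07² = 0.07955
L/D = CL/CD = 1.07 / 0.07955 = 13.5

L/D = 13.5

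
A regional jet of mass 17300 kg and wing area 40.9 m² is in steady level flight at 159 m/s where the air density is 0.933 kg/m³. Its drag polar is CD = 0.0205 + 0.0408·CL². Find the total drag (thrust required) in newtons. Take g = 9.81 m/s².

Level flight ⇒ L = W = m·g = 17300 × 9.81 = 1.6971×10^5 N.
q = ½ρv² = ½ × 0.933 × 159² = 11790 Pa.
CL = 2W/(ρv²S) = 2×1.6971×10^5/(0.933×159²×40.9) = 0.3518.
CD = 0.0205 + 0.0408 × 0.3518² = 0.02555.
D = q·S·CD = 11790 × 40.9 × 0.02555 = 12320 N

D = 12300 N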